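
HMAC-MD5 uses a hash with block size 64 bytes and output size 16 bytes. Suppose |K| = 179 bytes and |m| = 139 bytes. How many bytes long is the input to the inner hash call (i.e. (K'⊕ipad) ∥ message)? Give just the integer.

203

Key is 179 > 64 bytes, so it is hashed to 16 bytes then zero-padded to 64: |K'| = 64.
Inner input = (K'⊕ipad) ∥ m → 64 + 139 = 203 bytes.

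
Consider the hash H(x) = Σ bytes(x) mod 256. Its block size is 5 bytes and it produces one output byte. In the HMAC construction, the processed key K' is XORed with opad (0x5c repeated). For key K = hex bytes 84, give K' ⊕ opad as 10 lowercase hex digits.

d85c5c5c5c

Key hex bytes 84 is 1 byte ≤ B = 5; zero-pad to 5 bytes: K' = 84 00 00 00 00.
XOR each byte with 0x5c: 84⊕5c=d8, 00⊕5c=5c, 00⊕5c=5c, 00⊕5c=5c, 00⊕5c=5c.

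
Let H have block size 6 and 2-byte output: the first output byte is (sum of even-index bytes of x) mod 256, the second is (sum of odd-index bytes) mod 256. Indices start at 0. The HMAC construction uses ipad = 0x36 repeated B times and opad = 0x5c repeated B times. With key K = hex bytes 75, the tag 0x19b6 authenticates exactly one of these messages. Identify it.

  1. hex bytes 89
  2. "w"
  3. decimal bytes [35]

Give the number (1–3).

1

Key hex bytes 75 is 1 byte ≤ B = 6; zero-pad to 6 bytes: K' = 75 00 00 00 00 00.
K' ⊕ ipad = 43 36 36 36 36 36; K' ⊕ opad = 29 5c 5c 5c 5c 5c.
m1: inner = H(43 36 36 36 36 36 89) = 38 a2; tag = H(29 5c 5c 5c 5c 5c 38 a2) = 19b6 ← matches
m2: inner = H(43 36 36 36 36 36 77) = 26 a2; tag = H(29 5c 5c 5c 5c 5c 26 a2) = 07b6
m3: inner = H(43 36 36 36 36 36 23) = d2 a2; tag = H(29 5c 5c 5c 5c 5c d2 a2) = b3b6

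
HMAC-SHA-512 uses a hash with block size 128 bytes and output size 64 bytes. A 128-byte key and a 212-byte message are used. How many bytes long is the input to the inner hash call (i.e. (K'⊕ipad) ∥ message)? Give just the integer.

340

Key is 128 ≤ 128 bytes, zero-padded: |K'| = 128.
Inner input = (K'⊕ipad) ∥ m → 128 + 212 = 340 bytes.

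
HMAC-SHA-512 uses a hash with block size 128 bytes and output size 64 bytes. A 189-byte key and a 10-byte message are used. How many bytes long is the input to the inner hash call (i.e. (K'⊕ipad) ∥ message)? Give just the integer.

138

Key is 189 > 128 bytes, so it is hashed to 64 bytes then zero-padded to 128: |K'| = 128.
Inner input = (K'⊕ipad) ∥ m → 128 + 10 = 138 bytes.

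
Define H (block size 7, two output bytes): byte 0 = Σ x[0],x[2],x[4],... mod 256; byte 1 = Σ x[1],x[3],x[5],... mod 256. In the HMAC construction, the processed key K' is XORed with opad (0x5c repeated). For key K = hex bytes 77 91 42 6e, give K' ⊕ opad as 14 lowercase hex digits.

2bcd1e325c5c5c

Key hex bytes 77 91 42 6e is 4 bytes ≤ B = 7; zero-pad to 7 bytes: K' = 77 91 42 6e 00 00 00.
XOR each byte with 0x5c: 77⊕5c=2b, 91⊕5c=cd, 42⊕5c=1e, 6e⊕5c=32, 00⊕5c=5c, 00⊕5c=5c, 00⊕5c=5c.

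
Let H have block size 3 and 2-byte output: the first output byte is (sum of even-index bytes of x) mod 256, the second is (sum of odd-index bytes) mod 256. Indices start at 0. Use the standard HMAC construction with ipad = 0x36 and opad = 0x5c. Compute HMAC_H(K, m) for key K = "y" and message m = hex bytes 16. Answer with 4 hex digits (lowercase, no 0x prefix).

cde1

Key "y" = 79 is 1 byte ≤ B = 3; zero-pad to 3 bytes: K' = 79 00 00.
K' ⊕ ipad = 4f 36 36.  K' ⊕ opad = 25 5c 5c.
Inner input = (K'⊕ipad) ∥ m = 4f 36 36 ∥ 16.
Inner hash: even-index sum = 133 mod 256 = 133; odd-index sum = 76 mod 256 = 76 → 85 4c.
Outer input = (K'⊕opad) ∥ inner = 25 5c 5c ∥ 85 4c.
Outer hash (tag): even-index sum = 205 mod 256 = 205; odd-index sum = 225 mod 256 = 225 → cd e1.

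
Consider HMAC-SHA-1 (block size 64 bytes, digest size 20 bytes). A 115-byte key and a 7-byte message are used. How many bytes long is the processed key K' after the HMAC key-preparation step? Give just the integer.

64

Key is 115 > 64 bytes, so it is hashed to 20 bytes then zero-padded to 64: |K'| = 64.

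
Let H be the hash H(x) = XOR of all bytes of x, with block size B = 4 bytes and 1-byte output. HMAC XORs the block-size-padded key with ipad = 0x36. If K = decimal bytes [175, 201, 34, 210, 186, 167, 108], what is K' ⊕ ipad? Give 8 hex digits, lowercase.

Key decimal bytes [175, 201, 34, 210, 186, 167, 108] = af c9 22 d2 ba a7 6c is 7 bytes > B = 4, so hash it first: H(key) = e7, then zero-pad to 4 bytes: K' = e7 00 00 00.
XOR each byte with 0x36: e7⊕36=d1, 00⊕36=36, 00⊕36=36, 00⊕36=36.

d1363636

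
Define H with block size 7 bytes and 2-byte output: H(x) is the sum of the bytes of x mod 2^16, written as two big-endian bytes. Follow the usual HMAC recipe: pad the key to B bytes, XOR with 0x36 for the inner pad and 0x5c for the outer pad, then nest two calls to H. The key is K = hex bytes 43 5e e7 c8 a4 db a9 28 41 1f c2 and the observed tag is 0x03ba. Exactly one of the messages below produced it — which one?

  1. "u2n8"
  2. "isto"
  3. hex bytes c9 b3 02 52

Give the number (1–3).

2

Key hex bytes 43 5e e7 c8 a4 db a9 28 41 1f c2 is 11 bytes > B = 7, so hash it first: H(key) = 05 c2, then zero-pad to 7 bytes: K' = 05 c2 00 00 00 00 00.
K' ⊕ ipad = 33 f4 36 36 36 36 36; K' ⊕ opad = 59 9e 5c 5c 5c 5c 5c.
m1: inner = H(33 f4 36 36 36 36 36 75 32 6e 38) = 03 82; tag = H(59 9e 5c 5c 5c 5c 5c 03 82) = 0348
m2: inner = H(33 f4 36 36 36 36 36 69 73 74 6f) = 03 f4; tag = H(59 9e 5c 5c 5c 5c 5c 03 f4) = 03ba ← matches
m3: inner = H(33 f4 36 36 36 36 36 c9 b3 02 52) = 04 05; tag = H(59 9e 5c 5c 5c 5c 5c 04 05) = 02cc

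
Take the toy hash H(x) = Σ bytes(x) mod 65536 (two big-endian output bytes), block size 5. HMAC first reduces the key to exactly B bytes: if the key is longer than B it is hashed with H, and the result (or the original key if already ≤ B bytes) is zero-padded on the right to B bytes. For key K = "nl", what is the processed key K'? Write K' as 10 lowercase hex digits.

Key "nl" = 6e 6c is 2 bytes ≤ B = 5; zero-pad to 5 bytes: K' = 6e 6c 00 00 00.

6e6c000000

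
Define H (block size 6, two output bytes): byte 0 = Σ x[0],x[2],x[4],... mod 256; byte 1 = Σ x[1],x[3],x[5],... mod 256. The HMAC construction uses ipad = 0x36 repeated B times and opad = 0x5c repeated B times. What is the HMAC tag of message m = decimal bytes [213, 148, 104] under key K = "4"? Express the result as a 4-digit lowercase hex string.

Key "4" = 34 is 1 byte ≤ B = 6; zero-pad to 6 bytes: K' = 34 00 00 00 00 00.
K' ⊕ ipad = 02 36 36 36 36 36.  K' ⊕ opad = 68 5c 5c 5c 5c 5c.
Inner input = (K'⊕ipad) ∥ m = 02 36 36 36 36 36 ∥ d5 94 68.
Inner hash: even-index sum = 427 mod 256 = 171; odd-index sum = 310 mod 256 = 54 → ab 36.
Outer input = (K'⊕opad) ∥ inner = 68 5c 5c 5c 5c 5c ∥ ab 36.
Outer hash (tag): even-index sum = 459 mod 256 = 203; odd-index sum = 330 mod 256 = 74 → cb 4a.

cb4a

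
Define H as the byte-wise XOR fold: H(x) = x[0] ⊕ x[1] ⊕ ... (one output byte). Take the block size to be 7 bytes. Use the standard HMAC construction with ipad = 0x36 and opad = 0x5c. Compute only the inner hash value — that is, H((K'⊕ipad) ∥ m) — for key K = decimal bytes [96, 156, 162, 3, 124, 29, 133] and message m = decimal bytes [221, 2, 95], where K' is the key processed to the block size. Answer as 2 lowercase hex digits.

0f

Key decimal bytes [96, 156, 162, 3, 124, 29, 133] = 60 9c a2 03 7c 1d 85 is exactly B = 7 bytes: K' = 60 9c a2 03 7c 1d 85.
K' ⊕ ipad = 56 aa 94 35 4a 2b b3.
Inner input = 56 aa 94 35 4a 2b b3 ∥ dd 02 5f.
Inner hash: XOR 56⊕aa⊕94⊕35⊕4a⊕2b⊕b3⊕dd⊕02⊕5f = 0f.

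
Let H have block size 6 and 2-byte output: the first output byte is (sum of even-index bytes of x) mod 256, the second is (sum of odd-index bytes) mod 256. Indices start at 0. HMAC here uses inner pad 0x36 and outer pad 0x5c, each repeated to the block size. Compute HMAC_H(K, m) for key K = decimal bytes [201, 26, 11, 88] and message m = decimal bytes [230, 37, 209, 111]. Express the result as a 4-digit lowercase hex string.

710a

Key decimal bytes [201, 26, 11, 88] = c9 1a 0b 58 is 4 bytes ≤ B = 6; zero-pad to 6 bytes: K' = c9 1a 0b 58 00 00.
K' ⊕ ipad = ff 2c 3d 6e 36 36.  K' ⊕ opad = 95 46 57 04 5c 5c.
Inner input = (K'⊕ipad) ∥ m = ff 2c 3d 6e 36 36 ∥ e6 25 d1 6f.
Inner hash: even-index sum = 809 mod 256 = 41; odd-index sum = 356 mod 256 = 100 → 29 64.
Outer input = (K'⊕opad) ∥ inner = 95 46 57 04 5c 5c ∥ 29 64.
Outer hash (tag): even-index sum = 369 mod 256 = 113; odd-index sum = 266 mod 256 = 10 → 71 0a.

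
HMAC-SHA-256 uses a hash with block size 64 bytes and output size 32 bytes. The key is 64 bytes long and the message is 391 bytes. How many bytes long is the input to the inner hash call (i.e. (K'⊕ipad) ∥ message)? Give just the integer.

455

Key is 64 ≤ 64 bytes, zero-padded: |K'| = 64.
Inner input = (K'⊕ipad) ∥ m → 64 + 391 = 455 bytes.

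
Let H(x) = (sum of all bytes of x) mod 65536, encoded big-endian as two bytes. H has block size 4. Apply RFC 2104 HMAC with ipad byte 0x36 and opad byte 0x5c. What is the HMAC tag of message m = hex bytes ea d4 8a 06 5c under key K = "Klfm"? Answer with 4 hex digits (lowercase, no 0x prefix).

00e2

Key "Klfm" = 4b 6c 66 6d is exactly B = 4 bytes: K' = 4b 6c 66 6d.
K' ⊕ ipad = 7d 5a 50 5b.  K' ⊕ opad = 17 30 3a 31.
Inner input = (K'⊕ipad) ∥ m = 7d 5a 50 5b ∥ ea d4 8a 06 5c.
Inner hash: sum = 125+90+80+91+234+212+138+6+92 = 1068 → 04 2c.
Outer input = (K'⊕opad) ∥ inner = 17 30 3a 31 ∥ 04 2c.
Outer hash (tag): sum = 23+48+58+49+4+44 = 226 → 00 e2.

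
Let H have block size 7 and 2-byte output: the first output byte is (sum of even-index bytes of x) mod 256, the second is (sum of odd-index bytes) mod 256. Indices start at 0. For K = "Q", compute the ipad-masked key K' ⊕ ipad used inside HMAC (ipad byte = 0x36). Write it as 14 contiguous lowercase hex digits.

Key "Q" = 51 is 1 byte ≤ B = 7; zero-pad to 7 bytes: K' = 51 00 00 00 00 00 00.
XOR each byte with 0x36: 51⊕36=67, 00⊕36=36, 00⊕36=36, 00⊕36=36, 00⊕36=36, 00⊕36=36, 00⊕36=36.

67363636363636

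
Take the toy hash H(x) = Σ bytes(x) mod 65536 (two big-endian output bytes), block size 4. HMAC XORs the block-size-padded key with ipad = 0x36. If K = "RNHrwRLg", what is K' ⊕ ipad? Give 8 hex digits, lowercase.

34e03636

Key "RNHrwRLg" = 52 4e 48 72 77 52 4c 67 is 8 bytes > B = 4, so hash it first: H(key) = 02 d6, then zero-pad to 4 bytes: K' = 02 d6 00 00.
XOR each byte with 0x36: 02⊕36=34, d6⊕36=e0, 00⊕36=36, 00⊕36=36.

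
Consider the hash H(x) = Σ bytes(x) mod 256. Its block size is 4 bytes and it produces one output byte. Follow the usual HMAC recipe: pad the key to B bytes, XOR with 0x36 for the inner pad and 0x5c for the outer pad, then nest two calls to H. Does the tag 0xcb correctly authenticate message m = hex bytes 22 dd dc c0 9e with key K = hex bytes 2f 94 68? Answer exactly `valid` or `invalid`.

Key hex bytes 2f 94 68 is 3 bytes ≤ B = 4; zero-pad to 4 bytes: K' = 2f 94 68 00.
K' ⊕ ipad = 19 a2 5e 36; K' ⊕ opad = 73 c8 34 5c.
Inner hash: sum = 25+162+94+54+34+221+220+192+158 = 1160; mod 256 = 136 → 88.
Outer hash (recomputed tag): sum = 115+200+52+92+136 = 595; mod 256 = 83 → 53.
Recomputed tag = 53; claimed = cb → mismatch.

invalid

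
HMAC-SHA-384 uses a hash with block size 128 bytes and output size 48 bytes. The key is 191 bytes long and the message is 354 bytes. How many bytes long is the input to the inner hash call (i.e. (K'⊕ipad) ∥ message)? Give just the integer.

Key is 191 > 128 bytes, so it is hashed to 48 bytes then zero-padded to 128: |K'| = 128.
Inner input = (K'⊕ipad) ∥ m → 128 + 354 = 482 bytes.

482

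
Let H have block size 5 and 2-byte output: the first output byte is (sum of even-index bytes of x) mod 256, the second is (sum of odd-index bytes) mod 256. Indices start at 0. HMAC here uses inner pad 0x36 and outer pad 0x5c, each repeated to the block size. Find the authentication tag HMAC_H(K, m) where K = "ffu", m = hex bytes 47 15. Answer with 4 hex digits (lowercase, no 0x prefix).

8c74

Key "ffu" = 66 66 75 is 3 bytes ≤ B = 5; zero-pad to 5 bytes: K' = 66 66 75 00 00.
K' ⊕ ipad = 50 50 43 36 36.  K' ⊕ opad = 3a 3a 29 5c 5c.
Inner input = (K'⊕ipad) ∥ m = 50 50 43 36 36 ∥ 47 15.
Inner hash: even-index sum = 222 mod 256 = 222; odd-index sum = 205 mod 256 = 205 → de cd.
Outer input = (K'⊕opad) ∥ inner = 3a 3a 29 5c 5c ∥ de cd.
Outer hash (tag): even-index sum = 396 mod 256 = 140; odd-index sum = 372 mod 256 = 116 → 8c 74.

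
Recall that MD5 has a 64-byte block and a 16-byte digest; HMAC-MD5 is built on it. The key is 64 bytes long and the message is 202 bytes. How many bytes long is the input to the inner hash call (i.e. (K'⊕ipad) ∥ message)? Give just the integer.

Key is 64 ≤ 64 bytes, zero-padded: |K'| = 64.
Inner input = (K'⊕ipad) ∥ m → 64 + 202 = 266 bytes.

266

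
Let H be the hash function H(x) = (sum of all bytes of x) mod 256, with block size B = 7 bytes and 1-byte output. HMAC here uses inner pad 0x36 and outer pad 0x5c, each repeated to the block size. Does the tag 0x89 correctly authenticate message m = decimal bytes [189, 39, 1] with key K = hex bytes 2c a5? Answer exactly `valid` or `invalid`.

Key hex bytes 2c a5 is 2 bytes ≤ B = 7; zero-pad to 7 bytes: K' = 2c a5 00 00 00 00 00.
K' ⊕ ipad = 1a 93 36 36 36 36 36; K' ⊕ opad = 70 f9 5c 5c 5c 5c 5c.
Inner hash: sum = 26+147+54+54+54+54+54+189+39+1 = 672; mod 256 = 160 → a0.
Outer hash (recomputed tag): sum = 112+249+92+92+92+92+92+160 = 981; mod 256 = 213 → d5.
Recomputed tag = d5; claimed = 89 → mismatch.

invalid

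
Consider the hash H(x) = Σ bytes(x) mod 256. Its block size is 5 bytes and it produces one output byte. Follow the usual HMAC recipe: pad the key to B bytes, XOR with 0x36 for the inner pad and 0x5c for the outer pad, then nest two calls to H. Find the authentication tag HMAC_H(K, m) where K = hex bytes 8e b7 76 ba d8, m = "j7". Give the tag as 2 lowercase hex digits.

Key hex bytes 8e b7 76 ba d8 is exactly B = 5 bytes: K' = 8e b7 76 ba d8.
K' ⊕ ipad = b8 81 40 8c ee.  K' ⊕ opad = d2 eb 2a e6 84.
Inner input = (K'⊕ipad) ∥ m = b8 81 40 8c ee ∥ 6a 37.
Inner hash: sum = 184+129+64+140+238+106+55 = 916; mod 256 = 148 → 94.
Outer input = (K'⊕opad) ∥ inner = d2 eb 2a e6 84 ∥ 94.
Outer hash (tag): sum = 210+235+42+230+132+148 = 997; mod 256 = 229 → e5.

e5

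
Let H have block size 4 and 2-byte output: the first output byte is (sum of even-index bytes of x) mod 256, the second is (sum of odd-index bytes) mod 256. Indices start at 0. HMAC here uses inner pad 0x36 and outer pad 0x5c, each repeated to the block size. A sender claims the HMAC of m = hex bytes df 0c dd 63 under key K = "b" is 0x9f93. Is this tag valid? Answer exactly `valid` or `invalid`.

invalid

Key "b" = 62 is 1 byte ≤ B = 4; zero-pad to 4 bytes: K' = 62 00 00 00.
K' ⊕ ipad = 54 36 36 36; K' ⊕ opad = 3e 5c 5c 5c.
Inner hash: even-index sum = 582 mod 256 = 70; odd-index sum = 219 mod 256 = 219 → 46 db.
Outer hash (recomputed tag): even-index sum = 224 mod 256 = 224; odd-index sum = 403 mod 256 = 147 → e0 93.
Recomputed tag = e093; claimed = 9f93 → mismatch.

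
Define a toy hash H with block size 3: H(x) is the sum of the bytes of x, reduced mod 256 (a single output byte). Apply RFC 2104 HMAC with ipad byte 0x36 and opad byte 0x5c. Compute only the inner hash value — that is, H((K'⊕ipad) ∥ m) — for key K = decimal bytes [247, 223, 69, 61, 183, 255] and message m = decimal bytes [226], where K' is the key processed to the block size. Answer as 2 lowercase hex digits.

Key decimal bytes [247, 223, 69, 61, 183, 255] = f7 df 45 3d b7 ff is 6 bytes > B = 3, so hash it first: H(key) = 0e, then zero-pad to 3 bytes: K' = 0e 00 00.
K' ⊕ ipad = 38 36 36.
Inner input = 38 36 36 ∥ e2.
Inner hash: sum = 56+54+54+226 = 390; mod 256 = 134 → 86.

86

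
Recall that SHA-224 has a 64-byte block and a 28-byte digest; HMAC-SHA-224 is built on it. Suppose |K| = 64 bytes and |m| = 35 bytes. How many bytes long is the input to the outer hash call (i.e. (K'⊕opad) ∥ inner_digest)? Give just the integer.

92

Key is 64 ≤ 64 bytes, zero-padded: |K'| = 64.
Outer input = (K'⊕opad) ∥ H(inner) → 64 + 28 = 92 bytes.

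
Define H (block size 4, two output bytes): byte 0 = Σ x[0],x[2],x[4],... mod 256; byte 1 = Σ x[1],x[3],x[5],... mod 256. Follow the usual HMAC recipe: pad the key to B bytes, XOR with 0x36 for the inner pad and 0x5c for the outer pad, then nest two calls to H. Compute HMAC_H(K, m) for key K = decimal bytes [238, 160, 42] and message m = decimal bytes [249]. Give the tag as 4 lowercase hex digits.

Key decimal bytes [238, 160, 42] = ee a0 2a is 3 bytes ≤ B = 4; zero-pad to 4 bytes: K' = ee a0 2a 00.
K' ⊕ ipad = d8 96 1c 36.  K' ⊕ opad = b2 fc 76 5c.
Inner input = (K'⊕ipad) ∥ m = d8 96 1c 36 ∥ f9.
Inner hash: even-index sum = 493 mod 256 = 237; odd-index sum = 204 mod 256 = 204 → ed cc.
Outer input = (K'⊕opad) ∥ inner = b2 fc 76 5c ∥ ed cc.
Outer hash (tag): even-index sum = 533 mod 256 = 21; odd-index sum = 548 mod 256 = 36 → 15 24.

1524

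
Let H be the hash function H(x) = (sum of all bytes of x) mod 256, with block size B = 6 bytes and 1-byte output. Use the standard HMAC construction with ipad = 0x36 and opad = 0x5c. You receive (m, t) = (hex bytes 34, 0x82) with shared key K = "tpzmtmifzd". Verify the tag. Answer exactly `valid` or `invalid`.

valid

Key "tpzmtmifzd" = 74 70 7a 6d 74 6d 69 66 7a 64 is 10 bytes > B = 6, so hash it first: H(key) = 59, then zero-pad to 6 bytes: K' = 59 00 00 00 00 00.
K' ⊕ ipad = 6f 36 36 36 36 36; K' ⊕ opad = 05 5c 5c 5c 5c 5c.
Inner hash: sum = 111+54+54+54+54+54+52 = 433; mod 256 = 177 → b1.
Outer hash (recomputed tag): sum = 5+92+92+92+92+92+177 = 642; mod 256 = 130 → 82.
Recomputed tag = 82; claimed = 82 → match.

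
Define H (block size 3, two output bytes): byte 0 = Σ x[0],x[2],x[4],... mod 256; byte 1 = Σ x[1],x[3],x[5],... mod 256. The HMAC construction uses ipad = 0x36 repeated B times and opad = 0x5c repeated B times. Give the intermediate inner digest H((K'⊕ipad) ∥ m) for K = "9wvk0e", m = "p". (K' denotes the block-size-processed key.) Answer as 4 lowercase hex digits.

1fe1

Key "9wvk0e" = 39 77 76 6b 30 65 is 6 bytes > B = 3, so hash it first: H(key) = df 47, then zero-pad to 3 bytes: K' = df 47 00.
K' ⊕ ipad = e9 71 36.
Inner input = e9 71 36 ∥ 70.
Inner hash: even-index sum = 287 mod 256 = 31; odd-index sum = 225 mod 256 = 225 → 1f e1.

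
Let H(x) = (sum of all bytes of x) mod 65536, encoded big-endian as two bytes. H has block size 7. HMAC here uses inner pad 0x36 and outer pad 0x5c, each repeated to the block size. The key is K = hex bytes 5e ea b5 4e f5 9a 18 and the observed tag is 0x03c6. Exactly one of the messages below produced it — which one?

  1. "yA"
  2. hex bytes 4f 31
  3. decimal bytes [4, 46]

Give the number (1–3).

Key hex bytes 5e ea b5 4e f5 9a 18 is exactly B = 7 bytes: K' = 5e ea b5 4e f5 9a 18.
K' ⊕ ipad = 68 dc 83 78 c3 ac 2e; K' ⊕ opad = 02 b6 e9 12 a9 c6 44.
m1: inner = H(68 dc 83 78 c3 ac 2e 79 41) = 04 96; tag = H(02 b6 e9 12 a9 c6 44 04 96) = 0400
m2: inner = H(68 dc 83 78 c3 ac 2e 4f 31) = 04 5c; tag = H(02 b6 e9 12 a9 c6 44 04 5c) = 03c6 ← matches
m3: inner = H(68 dc 83 78 c3 ac 2e 04 2e) = 04 0e; tag = H(02 b6 e9 12 a9 c6 44 04 0e) = 0378

2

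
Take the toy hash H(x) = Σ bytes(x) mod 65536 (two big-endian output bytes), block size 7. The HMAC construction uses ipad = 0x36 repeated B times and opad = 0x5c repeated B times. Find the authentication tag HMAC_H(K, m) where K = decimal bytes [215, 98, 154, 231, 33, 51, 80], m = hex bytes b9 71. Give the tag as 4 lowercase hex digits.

03a4

Key decimal bytes [215, 98, 154, 231, 33, 51, 80] = d7 62 9a e7 21 33 50 is exactly B = 7 bytes: K' = d7 62 9a e7 21 33 50.
K' ⊕ ipad = e1 54 ac d1 17 05 66.  K' ⊕ opad = 8b 3e c6 bb 7d 6f 0c.
Inner input = (K'⊕ipad) ∥ m = e1 54 ac d1 17 05 66 ∥ b9 71.
Inner hash: sum = 225+84+172+209+23+5+102+185+113 = 1118 → 04 5e.
Outer input = (K'⊕opad) ∥ inner = 8b 3e c6 bb 7d 6f 0c ∥ 04 5e.
Outer hash (tag): sum = 139+62+198+187+125+111+12+4+94 = 932 → 03 a4.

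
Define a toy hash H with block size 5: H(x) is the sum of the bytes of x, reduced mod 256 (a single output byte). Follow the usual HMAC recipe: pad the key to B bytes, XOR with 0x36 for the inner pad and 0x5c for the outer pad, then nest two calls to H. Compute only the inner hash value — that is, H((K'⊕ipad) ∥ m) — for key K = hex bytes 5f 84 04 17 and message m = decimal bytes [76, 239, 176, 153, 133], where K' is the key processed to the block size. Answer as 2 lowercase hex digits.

ad

Key hex bytes 5f 84 04 17 is 4 bytes ≤ B = 5; zero-pad to 5 bytes: K' = 5f 84 04 17 00.
K' ⊕ ipad = 69 b2 32 21 36.
Inner input = 69 b2 32 21 36 ∥ 4c ef b0 99 85.
Inner hash: sum = 105+178+50+33+54+76+239+176+153+133 = 1197; mod 256 = 173 → ad.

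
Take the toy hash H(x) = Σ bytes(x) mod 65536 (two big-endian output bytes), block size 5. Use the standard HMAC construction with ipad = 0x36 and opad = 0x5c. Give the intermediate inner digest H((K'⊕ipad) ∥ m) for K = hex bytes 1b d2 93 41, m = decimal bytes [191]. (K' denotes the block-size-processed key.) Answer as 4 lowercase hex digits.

0322

Key hex bytes 1b d2 93 41 is 4 bytes ≤ B = 5; zero-pad to 5 bytes: K' = 1b d2 93 41 00.
K' ⊕ ipad = 2d e4 a5 77 36.
Inner input = 2d e4 a5 77 36 ∥ bf.
Inner hash: sum = 45+228+165+119+54+191 = 802 → 03 22.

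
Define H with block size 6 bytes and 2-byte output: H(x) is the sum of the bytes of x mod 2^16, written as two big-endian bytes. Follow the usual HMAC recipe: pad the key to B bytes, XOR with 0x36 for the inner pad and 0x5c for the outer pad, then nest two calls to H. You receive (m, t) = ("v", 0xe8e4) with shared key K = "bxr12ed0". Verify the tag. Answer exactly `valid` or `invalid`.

Key "bxr12ed0" = 62 78 72 31 32 65 64 30 is 8 bytes > B = 6, so hash it first: H(key) = 02 a8, then zero-pad to 6 bytes: K' = 02 a8 00 00 00 00.
K' ⊕ ipad = 34 9e 36 36 36 36; K' ⊕ opad = 5e f4 5c 5c 5c 5c.
Inner hash: sum = 52+158+54+54+54+54+118 = 544 → 02 20.
Outer hash (recomputed tag): sum = 94+244+92+92+92+92+2+32 = 740 → 02 e4.
Recomputed tag = 02e4; claimed = e8e4 → mismatch.

invalid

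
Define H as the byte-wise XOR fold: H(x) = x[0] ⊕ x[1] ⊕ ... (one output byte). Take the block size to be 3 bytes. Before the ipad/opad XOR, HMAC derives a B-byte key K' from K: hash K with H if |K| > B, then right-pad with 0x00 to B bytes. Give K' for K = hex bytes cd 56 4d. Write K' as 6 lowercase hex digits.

Key hex bytes cd 56 4d is exactly B = 3 bytes: K' = cd 56 4d.

cd564d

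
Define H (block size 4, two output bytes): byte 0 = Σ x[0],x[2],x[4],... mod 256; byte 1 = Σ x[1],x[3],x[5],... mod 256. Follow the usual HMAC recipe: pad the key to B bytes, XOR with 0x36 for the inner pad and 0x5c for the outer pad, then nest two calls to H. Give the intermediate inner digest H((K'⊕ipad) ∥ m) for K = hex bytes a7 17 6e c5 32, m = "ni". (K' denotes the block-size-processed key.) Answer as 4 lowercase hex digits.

1589

Key hex bytes a7 17 6e c5 32 is 5 bytes > B = 4, so hash it first: H(key) = 47 dc, then zero-pad to 4 bytes: K' = 47 dc 00 00.
K' ⊕ ipad = 71 ea 36 36.
Inner input = 71 ea 36 36 ∥ 6e 69.
Inner hash: even-index sum = 277 mod 256 = 21; odd-index sum = 393 mod 256 = 137 → 15 89.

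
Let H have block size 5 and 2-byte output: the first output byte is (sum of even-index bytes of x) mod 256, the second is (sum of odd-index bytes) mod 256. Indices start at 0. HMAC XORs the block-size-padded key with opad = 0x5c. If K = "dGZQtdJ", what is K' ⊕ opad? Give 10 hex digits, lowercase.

Key "dGZQtdJ" = 64 47 5a 51 74 64 4a is 7 bytes > B = 5, so hash it first: H(key) = 7c fc, then zero-pad to 5 bytes: K' = 7c fc 00 00 00.
XOR each byte with 0x5c: 7c⊕5c=20, fc⊕5c=a0, 00⊕5c=5c, 00⊕5c=5c, 00⊕5c=5c.

20a05c5c5c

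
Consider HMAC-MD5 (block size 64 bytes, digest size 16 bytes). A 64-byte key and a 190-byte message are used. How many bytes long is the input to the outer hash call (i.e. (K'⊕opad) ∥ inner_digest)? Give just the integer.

Key is 64 ≤ 64 bytes, zero-padded: |K'| = 64.
Outer input = (K'⊕opad) ∥ H(inner) → 64 + 16 = 80 bytes.

80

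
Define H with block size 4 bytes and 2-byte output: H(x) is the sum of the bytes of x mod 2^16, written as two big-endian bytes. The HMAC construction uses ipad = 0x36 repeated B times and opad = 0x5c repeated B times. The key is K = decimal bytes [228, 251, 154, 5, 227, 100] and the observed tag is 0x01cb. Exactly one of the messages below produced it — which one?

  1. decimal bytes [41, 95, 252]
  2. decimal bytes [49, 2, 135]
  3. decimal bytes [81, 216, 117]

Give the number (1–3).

1

Key decimal bytes [228, 251, 154, 5, 227, 100] = e4 fb 9a 05 e3 64 is 6 bytes > B = 4, so hash it first: H(key) = 03 c5, then zero-pad to 4 bytes: K' = 03 c5 00 00.
K' ⊕ ipad = 35 f3 36 36; K' ⊕ opad = 5f 99 5c 5c.
m1: inner = H(35 f3 36 36 29 5f fc) = 03 18; tag = H(5f 99 5c 5c 03 18) = 01cb ← matches
m2: inner = H(35 f3 36 36 31 02 87) = 02 4e; tag = H(5f 99 5c 5c 02 4e) = 0200
m3: inner = H(35 f3 36 36 51 d8 75) = 03 32; tag = H(5f 99 5c 5c 03 32) = 01e5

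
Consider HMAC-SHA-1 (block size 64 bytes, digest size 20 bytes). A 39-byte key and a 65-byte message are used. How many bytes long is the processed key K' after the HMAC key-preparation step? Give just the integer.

Key is 39 ≤ 64 bytes, zero-padded: |K'| = 64.

64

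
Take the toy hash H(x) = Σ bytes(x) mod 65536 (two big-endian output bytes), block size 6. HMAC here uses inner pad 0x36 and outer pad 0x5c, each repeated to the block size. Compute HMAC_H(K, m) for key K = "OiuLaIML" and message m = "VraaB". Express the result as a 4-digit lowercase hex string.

0313

Key "OiuLaIML" = 4f 69 75 4c 61 49 4d 4c is 8 bytes > B = 6, so hash it first: H(key) = 02 bc, then zero-pad to 6 bytes: K' = 02 bc 00 00 00 00.
K' ⊕ ipad = 34 8a 36 36 36 36.  K' ⊕ opad = 5e e0 5c 5c 5c 5c.
Inner input = (K'⊕ipad) ∥ m = 34 8a 36 36 36 36 ∥ 56 72 61 61 42.
Inner hash: sum = 52+138+54+54+54+54+86+114+97+97+66 = 866 → 03 62.
Outer input = (K'⊕opad) ∥ inner = 5e e0 5c 5c 5c 5c ∥ 03 62.
Outer hash (tag): sum = 94+224+92+92+92+92+3+98 = 787 → 03 13.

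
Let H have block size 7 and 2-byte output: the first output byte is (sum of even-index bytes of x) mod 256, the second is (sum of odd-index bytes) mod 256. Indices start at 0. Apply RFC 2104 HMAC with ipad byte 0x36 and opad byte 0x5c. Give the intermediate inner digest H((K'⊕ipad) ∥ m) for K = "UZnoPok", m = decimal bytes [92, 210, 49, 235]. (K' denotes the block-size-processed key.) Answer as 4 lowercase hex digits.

Key "UZnoPok" = 55 5a 6e 6f 50 6f 6b is exactly B = 7 bytes: K' = 55 5a 6e 6f 50 6f 6b.
K' ⊕ ipad = 63 6c 58 59 66 59 5d.
Inner input = 63 6c 58 59 66 59 5d ∥ 5c d2 31 eb.
Inner hash: even-index sum = 827 mod 256 = 59; odd-index sum = 427 mod 256 = 171 → 3b ab.

3bab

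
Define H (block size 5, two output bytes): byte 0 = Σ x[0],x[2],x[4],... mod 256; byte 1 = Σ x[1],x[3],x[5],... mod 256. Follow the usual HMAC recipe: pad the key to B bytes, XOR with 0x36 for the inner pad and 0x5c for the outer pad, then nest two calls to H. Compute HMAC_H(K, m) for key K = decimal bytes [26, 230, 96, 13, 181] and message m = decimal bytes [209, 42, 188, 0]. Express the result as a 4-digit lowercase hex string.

033a

Key decimal bytes [26, 230, 96, 13, 181] = 1a e6 60 0d b5 is exactly B = 5 bytes: K' = 1a e6 60 0d b5.
K' ⊕ ipad = 2c d0 56 3b 83.  K' ⊕ opad = 46 ba 3c 51 e9.
Inner input = (K'⊕ipad) ∥ m = 2c d0 56 3b 83 ∥ d1 2a bc 00.
Inner hash: even-index sum = 303 mod 256 = 47; odd-index sum = 664 mod 256 = 152 → 2f 98.
Outer input = (K'⊕opad) ∥ inner = 46 ba 3c 51 e9 ∥ 2f 98.
Outer hash (tag): even-index sum = 515 mod 256 = 3; odd-index sum = 314 mod 256 = 58 → 03 3a.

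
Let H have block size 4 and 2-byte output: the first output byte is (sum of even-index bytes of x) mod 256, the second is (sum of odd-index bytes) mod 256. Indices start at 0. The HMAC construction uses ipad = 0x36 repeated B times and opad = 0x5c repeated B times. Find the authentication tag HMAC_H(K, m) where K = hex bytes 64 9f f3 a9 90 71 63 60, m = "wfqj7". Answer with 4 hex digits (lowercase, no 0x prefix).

43d6

Key hex bytes 64 9f f3 a9 90 71 63 60 is 8 bytes > B = 4, so hash it first: H(key) = 4a 19, then zero-pad to 4 bytes: K' = 4a 19 00 00.
K' ⊕ ipad = 7c 2f 36 36.  K' ⊕ opad = 16 45 5c 5c.
Inner input = (K'⊕ipad) ∥ m = 7c 2f 36 36 ∥ 77 66 71 6a 37.
Inner hash: even-index sum = 465 mod 256 = 209; odd-index sum = 309 mod 256 = 53 → d1 35.
Outer input = (K'⊕opad) ∥ inner = 16 45 5c 5c ∥ d1 35.
Outer hash (tag): even-index sum = 323 mod 256 = 67; odd-index sum = 214 mod 256 = 214 → 43 d6.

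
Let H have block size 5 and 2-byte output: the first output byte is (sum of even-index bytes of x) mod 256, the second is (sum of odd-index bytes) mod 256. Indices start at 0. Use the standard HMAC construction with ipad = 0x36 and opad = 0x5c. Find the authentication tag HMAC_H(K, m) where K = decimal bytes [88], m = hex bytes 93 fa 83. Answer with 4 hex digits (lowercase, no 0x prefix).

Key decimal bytes [88] = 58 is 1 byte ≤ B = 5; zero-pad to 5 bytes: K' = 58 00 00 00 00.
K' ⊕ ipad = 6e 36 36 36 36.  K' ⊕ opad = 04 5c 5c 5c 5c.
Inner input = (K'⊕ipad) ∥ m = 6e 36 36 36 36 ∥ 93 fa 83.
Inner hash: even-index sum = 468 mod 256 = 212; odd-index sum = 386 mod 256 = 130 → d4 82.
Outer input = (K'⊕opad) ∥ inner = 04 5c 5c 5c 5c ∥ d4 82.
Outer hash (tag): even-index sum = 318 mod 256 = 62; odd-index sum = 396 mod 256 = 140 → 3e 8c.

3e8c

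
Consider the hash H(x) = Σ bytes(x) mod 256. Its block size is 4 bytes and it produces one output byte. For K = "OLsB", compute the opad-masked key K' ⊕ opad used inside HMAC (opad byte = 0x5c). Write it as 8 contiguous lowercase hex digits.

13102f1e

Key "OLsB" = 4f 4c 73 42 is exactly B = 4 bytes: K' = 4f 4c 73 42.
XOR each byte with 0x5c: 4f⊕5c=13, 4c⊕5c=10, 73⊕5c=2f, 42⊕5c=1e.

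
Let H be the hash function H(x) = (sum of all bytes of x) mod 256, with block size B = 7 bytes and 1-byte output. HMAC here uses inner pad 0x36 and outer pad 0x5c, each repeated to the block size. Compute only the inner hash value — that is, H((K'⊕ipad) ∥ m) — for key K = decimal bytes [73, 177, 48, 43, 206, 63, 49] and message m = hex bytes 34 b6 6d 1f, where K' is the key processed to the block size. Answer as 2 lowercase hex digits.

Key decimal bytes [73, 177, 48, 43, 206, 63, 49] = 49 b1 30 2b ce 3f 31 is exactly B = 7 bytes: K' = 49 b1 30 2b ce 3f 31.
K' ⊕ ipad = 7f 87 06 1d f8 09 07.
Inner input = 7f 87 06 1d f8 09 07 ∥ 34 b6 6d 1f.
Inner hash: sum = 127+135+6+29+248+9+7+52+182+109+31 = 935; mod 256 = 167 → a7.

a7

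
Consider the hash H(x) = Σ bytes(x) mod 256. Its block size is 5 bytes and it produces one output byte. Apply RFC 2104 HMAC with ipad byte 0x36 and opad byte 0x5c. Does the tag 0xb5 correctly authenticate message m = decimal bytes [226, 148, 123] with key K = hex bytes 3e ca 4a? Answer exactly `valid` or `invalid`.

Key hex bytes 3e ca 4a is 3 bytes ≤ B = 5; zero-pad to 5 bytes: K' = 3e ca 4a 00 00.
K' ⊕ ipad = 08 fc 7c 36 36; K' ⊕ opad = 62 96 16 5c 5c.
Inner hash: sum = 8+252+124+54+54+226+148+123 = 989; mod 256 = 221 → dd.
Outer hash (recomputed tag): sum = 98+150+22+92+92+221 = 675; mod 256 = 163 → a3.
Recomputed tag = a3; claimed = b5 → mismatch.

invalid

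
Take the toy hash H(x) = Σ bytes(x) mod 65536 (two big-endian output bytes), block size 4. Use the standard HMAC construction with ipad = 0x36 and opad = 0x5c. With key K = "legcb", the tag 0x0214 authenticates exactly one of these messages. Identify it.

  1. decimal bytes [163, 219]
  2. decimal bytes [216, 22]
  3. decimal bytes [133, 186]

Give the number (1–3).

Key "legcb" = 6c 65 67 63 62 is 5 bytes > B = 4, so hash it first: H(key) = 01 fd, then zero-pad to 4 bytes: K' = 01 fd 00 00.
K' ⊕ ipad = 37 cb 36 36; K' ⊕ opad = 5d a1 5c 5c.
m1: inner = H(37 cb 36 36 a3 db) = 02 ec; tag = H(5d a1 5c 5c 02 ec) = 02a4
m2: inner = H(37 cb 36 36 d8 16) = 02 5c; tag = H(5d a1 5c 5c 02 5c) = 0214 ← matches
m3: inner = H(37 cb 36 36 85 ba) = 02 ad; tag = H(5d a1 5c 5c 02 ad) = 0265

2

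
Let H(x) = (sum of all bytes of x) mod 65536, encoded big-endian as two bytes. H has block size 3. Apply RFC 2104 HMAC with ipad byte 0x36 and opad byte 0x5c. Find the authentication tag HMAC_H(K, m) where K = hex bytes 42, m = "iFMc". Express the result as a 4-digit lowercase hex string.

Key hex bytes 42 is 1 byte ≤ B = 3; zero-pad to 3 bytes: K' = 42 00 00.
K' ⊕ ipad = 74 36 36.  K' ⊕ opad = 1e 5c 5c.
Inner input = (K'⊕ipad) ∥ m = 74 36 36 ∥ 69 46 4d 63.
Inner hash: sum = 116+54+54+105+70+77+99 = 575 → 02 3f.
Outer input = (K'⊕opad) ∥ inner = 1e 5c 5c ∥ 02 3f.
Outer hash (tag): sum = 30+92+92+2+63 = 279 → 01 17.

0117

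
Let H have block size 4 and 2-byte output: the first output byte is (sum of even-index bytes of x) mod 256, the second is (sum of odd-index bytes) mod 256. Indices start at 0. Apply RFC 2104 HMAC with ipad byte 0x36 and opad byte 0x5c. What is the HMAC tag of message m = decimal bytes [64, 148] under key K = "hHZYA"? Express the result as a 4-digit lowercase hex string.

66ba

Key "hHZYA" = 68 48 5a 59 41 is 5 bytes > B = 4, so hash it first: H(key) = 03 a1, then zero-pad to 4 bytes: K' = 03 a1 00 00.
K' ⊕ ipad = 35 97 36 36.  K' ⊕ opad = 5f fd 5c 5c.
Inner input = (K'⊕ipad) ∥ m = 35 97 36 36 ∥ 40 94.
Inner hash: even-index sum = 171 mod 256 = 171; odd-index sum = 353 mod 256 = 97 → ab 61.
Outer input = (K'⊕opad) ∥ inner = 5f fd 5c 5c ∥ ab 61.
Outer hash (tag): even-index sum = 358 mod 256 = 102; odd-index sum = 442 mod 256 = 186 → 66 ba.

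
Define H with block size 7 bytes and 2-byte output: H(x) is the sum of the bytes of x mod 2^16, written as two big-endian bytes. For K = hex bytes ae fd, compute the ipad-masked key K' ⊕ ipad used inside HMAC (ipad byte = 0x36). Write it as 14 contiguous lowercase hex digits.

Key hex bytes ae fd is 2 bytes ≤ B = 7; zero-pad to 7 bytes: K' = ae fd 00 00 00 00 00.
XOR each byte with 0x36: ae⊕36=98, fd⊕36=cb, 00⊕36=36, 00⊕36=36, 00⊕36=36, 00⊕36=36, 00⊕36=36.

98cb3636363636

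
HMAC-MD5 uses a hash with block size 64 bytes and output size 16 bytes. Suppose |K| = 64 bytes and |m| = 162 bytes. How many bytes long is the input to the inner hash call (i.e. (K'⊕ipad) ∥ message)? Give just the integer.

226

Key is 64 ≤ 64 bytes, zero-padded: |K'| = 64.
Inner input = (K'⊕ipad) ∥ m → 64 + 162 = 226 bytes.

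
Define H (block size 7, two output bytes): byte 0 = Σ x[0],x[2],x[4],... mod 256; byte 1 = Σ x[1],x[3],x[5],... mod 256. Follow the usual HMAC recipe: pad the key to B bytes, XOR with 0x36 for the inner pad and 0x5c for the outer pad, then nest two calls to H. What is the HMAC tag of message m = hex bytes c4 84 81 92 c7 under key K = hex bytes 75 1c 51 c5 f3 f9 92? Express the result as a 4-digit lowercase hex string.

Key hex bytes 75 1c 51 c5 f3 f9 92 is exactly B = 7 bytes: K' = 75 1c 51 c5 f3 f9 92.
K' ⊕ ipad = 43 2a 67 f3 c5 cf a4.  K' ⊕ opad = 29 40 0d 99 af a5 ce.
Inner input = (K'⊕ipad) ∥ m = 43 2a 67 f3 c5 cf a4 ∥ c4 84 81 92 c7.
Inner hash: even-index sum = 809 mod 256 = 41; odd-index sum = 1016 mod 256 = 248 → 29 f8.
Outer input = (K'⊕opad) ∥ inner = 29 40 0d 99 af a5 ce ∥ 29 f8.
Outer hash (tag): even-index sum = 683 mod 256 = 171; odd-index sum = 423 mod 256 = 167 → ab a7.

aba7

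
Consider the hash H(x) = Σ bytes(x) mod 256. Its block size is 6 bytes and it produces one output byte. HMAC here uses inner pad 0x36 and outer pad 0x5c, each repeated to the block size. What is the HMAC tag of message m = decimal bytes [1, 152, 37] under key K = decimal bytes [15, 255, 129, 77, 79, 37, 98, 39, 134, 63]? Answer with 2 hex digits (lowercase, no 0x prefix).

02

Key decimal bytes [15, 255, 129, 77, 79, 37, 98, 39, 134, 63] = 0f ff 81 4d 4f 25 62 27 86 3f is 10 bytes > B = 6, so hash it first: H(key) = 9e, then zero-pad to 6 bytes: K' = 9e 00 00 00 00 00.
K' ⊕ ipad = a8 36 36 36 36 36.  K' ⊕ opad = c2 5c 5c 5c 5c 5c.
Inner input = (K'⊕ipad) ∥ m = a8 36 36 36 36 36 ∥ 01 98 25.
Inner hash: sum = 168+54+54+54+54+54+1+152+37 = 628; mod 256 = 116 → 74.
Outer input = (K'⊕opad) ∥ inner = c2 5c 5c 5c 5c 5c ∥ 74.
Outer hash (tag): sum = 194+92+92+92+92+92+116 = 770; mod 256 = 2 → 02.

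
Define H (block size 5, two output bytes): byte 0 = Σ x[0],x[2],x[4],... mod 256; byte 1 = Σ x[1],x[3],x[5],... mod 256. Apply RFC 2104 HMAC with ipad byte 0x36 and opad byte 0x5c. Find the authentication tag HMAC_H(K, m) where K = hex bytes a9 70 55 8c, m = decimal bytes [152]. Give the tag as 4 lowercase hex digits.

f234

Key hex bytes a9 70 55 8c is 4 bytes ≤ B = 5; zero-pad to 5 bytes: K' = a9 70 55 8c 00.
K' ⊕ ipad = 9f 46 63 ba 36.  K' ⊕ opad = f5 2c 09 d0 5c.
Inner input = (K'⊕ipad) ∥ m = 9f 46 63 ba 36 ∥ 98.
Inner hash: even-index sum = 312 mod 256 = 56; odd-index sum = 408 mod 256 = 152 → 38 98.
Outer input = (K'⊕opad) ∥ inner = f5 2c 09 d0 5c ∥ 38 98.
Outer hash (tag): even-index sum = 498 mod 256 = 242; odd-index sum = 308 mod 256 = 52 → f2 34.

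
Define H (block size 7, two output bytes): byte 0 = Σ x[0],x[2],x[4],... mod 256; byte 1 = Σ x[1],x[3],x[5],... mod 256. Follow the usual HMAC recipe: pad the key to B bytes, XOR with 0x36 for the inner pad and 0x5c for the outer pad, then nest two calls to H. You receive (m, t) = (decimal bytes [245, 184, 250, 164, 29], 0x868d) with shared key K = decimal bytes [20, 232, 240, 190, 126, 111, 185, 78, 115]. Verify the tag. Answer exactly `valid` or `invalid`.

invalid

Key decimal bytes [20, 232, 240, 190, 126, 111, 185, 78, 115] = 14 e8 f0 be 7e 6f b9 4e 73 is 9 bytes > B = 7, so hash it first: H(key) = ae 63, then zero-pad to 7 bytes: K' = ae 63 00 00 00 00 00.
K' ⊕ ipad = 98 55 36 36 36 36 36; K' ⊕ opad = f2 3f 5c 5c 5c 5c 5c.
Inner hash: even-index sum = 662 mod 256 = 150; odd-index sum = 717 mod 256 = 205 → 96 cd.
Outer hash (recomputed tag): even-index sum = 723 mod 256 = 211; odd-index sum = 397 mod 256 = 141 → d3 8d.
Recomputed tag = d38d; claimed = 868d → mismatch.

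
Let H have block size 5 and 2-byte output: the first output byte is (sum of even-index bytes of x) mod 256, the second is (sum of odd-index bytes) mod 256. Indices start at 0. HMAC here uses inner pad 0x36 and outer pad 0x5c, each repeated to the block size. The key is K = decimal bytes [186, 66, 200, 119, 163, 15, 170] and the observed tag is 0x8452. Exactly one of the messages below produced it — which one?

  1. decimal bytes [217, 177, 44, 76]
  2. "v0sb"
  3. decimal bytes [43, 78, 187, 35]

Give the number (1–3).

1

Key decimal bytes [186, 66, 200, 119, 163, 15, 170] = ba 42 c8 77 a3 0f aa is 7 bytes > B = 5, so hash it first: H(key) = cf c8, then zero-pad to 5 bytes: K' = cf c8 00 00 00.
K' ⊕ ipad = f9 fe 36 36 36; K' ⊕ opad = 93 94 5c 5c 5c.
m1: inner = H(f9 fe 36 36 36 d9 b1 2c 4c) = 62 39; tag = H(93 94 5c 5c 5c 62 39) = 8452 ← matches
m2: inner = H(f9 fe 36 36 36 76 30 73 62) = f7 1d; tag = H(93 94 5c 5c 5c f7 1d) = 68e7
m3: inner = H(f9 fe 36 36 36 2b 4e bb 23) = d6 1a; tag = H(93 94 5c 5c 5c d6 1a) = 65c6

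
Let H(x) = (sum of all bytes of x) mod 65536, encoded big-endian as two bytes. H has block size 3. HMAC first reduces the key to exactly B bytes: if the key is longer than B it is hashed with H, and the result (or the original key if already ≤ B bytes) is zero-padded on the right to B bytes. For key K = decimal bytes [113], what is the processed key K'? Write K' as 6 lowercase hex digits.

Key decimal bytes [113] = 71 is 1 byte ≤ B = 3; zero-pad to 3 bytes: K' = 71 00 00.

710000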